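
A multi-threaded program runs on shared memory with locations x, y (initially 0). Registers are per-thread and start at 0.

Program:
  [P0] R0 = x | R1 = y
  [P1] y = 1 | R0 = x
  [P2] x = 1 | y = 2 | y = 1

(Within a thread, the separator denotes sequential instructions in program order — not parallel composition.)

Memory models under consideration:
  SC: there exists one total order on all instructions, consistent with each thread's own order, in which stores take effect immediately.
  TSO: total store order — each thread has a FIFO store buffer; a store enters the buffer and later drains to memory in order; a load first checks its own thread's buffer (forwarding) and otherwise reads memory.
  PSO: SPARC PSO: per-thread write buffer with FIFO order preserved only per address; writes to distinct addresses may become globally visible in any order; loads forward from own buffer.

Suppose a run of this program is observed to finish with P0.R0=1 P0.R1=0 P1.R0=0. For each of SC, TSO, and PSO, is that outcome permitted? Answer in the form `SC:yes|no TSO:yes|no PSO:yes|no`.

SC:no TSO:yes PSO:yes

outcome vector order: (P0.R0,P0.R1,P1.R0)
SC (11): 0/0/0, 0/0/1, 0/1/0, 0/1/1, 0/2/0, 0/2/1, 1/0/1, 1/1/0, 1/1/1, 1/2/0, 1/2/1
TSO (12): 0/0/0, 0/0/1, 0/1/0, 0/1/1, 0/2/0, 0/2/1, 1/0/0, 1/0/1, 1/1/0, 1/1/1, 1/2/0, 1/2/1
PSO (12): 0/0/0, 0/0/1, 0/1/0, 0/1/1, 0/2/0, 0/2/1, 1/0/0, 1/0/1, 1/1/0, 1/1/1, 1/2/0, 1/2/1
target 1/0/0 ∈ {TSO,PSO}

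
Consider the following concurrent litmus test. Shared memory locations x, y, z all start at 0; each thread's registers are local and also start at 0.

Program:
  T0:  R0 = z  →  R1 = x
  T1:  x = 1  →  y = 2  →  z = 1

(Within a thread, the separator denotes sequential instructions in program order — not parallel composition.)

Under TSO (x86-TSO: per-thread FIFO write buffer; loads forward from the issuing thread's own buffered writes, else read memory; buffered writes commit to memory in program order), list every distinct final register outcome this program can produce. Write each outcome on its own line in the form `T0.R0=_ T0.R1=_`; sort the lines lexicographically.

outcome vector order: (T0.R0,T0.R1)
|TSO outcomes| = 3

T0.R0=0 T0.R1=0
T0.R0=0 T0.R1=1
T0.R0=1 T0.R1=1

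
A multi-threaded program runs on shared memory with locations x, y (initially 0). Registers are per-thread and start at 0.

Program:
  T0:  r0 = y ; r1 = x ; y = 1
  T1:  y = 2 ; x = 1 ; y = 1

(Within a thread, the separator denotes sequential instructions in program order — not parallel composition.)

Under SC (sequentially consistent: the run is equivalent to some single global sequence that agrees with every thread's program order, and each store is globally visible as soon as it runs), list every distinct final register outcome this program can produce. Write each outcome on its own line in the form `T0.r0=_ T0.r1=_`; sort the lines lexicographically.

T0.r0=0 T0.r1=0
T0.r0=0 T0.r1=1
T0.r0=1 T0.r1=1
T0.r0=2 T0.r1=0
T0.r0=2 T0.r1=1

outcome vector order: (T0.r0,T0.r1)
|SC outcomes| = 5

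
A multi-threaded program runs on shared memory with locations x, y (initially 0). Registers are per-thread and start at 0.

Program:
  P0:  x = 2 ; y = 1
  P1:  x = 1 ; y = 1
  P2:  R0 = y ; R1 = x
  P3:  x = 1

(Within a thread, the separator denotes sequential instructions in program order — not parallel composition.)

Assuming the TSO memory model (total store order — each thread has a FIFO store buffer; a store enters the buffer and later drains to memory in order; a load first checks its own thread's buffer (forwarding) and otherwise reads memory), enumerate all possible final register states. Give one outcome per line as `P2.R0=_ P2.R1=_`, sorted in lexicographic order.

outcome vector order: (P2.R0,P2.R1)
|TSO outcomes| = 5

P2.R0=0 P2.R1=0
P2.R0=0 P2.R1=1
P2.R0=0 P2.R1=2
P2.R0=1 P2.R1=1
P2.R0=1 P2.R1=2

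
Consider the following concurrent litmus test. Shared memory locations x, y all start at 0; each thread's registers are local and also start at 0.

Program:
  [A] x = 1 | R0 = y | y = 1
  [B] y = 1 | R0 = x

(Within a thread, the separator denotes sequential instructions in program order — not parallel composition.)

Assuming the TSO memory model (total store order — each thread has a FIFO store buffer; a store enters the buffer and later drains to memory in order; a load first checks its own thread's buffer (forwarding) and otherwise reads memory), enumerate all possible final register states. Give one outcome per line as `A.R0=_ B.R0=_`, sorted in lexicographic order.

outcome vector order: (A.R0,B.R0)
|TSO outcomes| = 4

A.R0=0 B.R0=0
A.R0=0 B.R0=1
A.R0=1 B.R0=0
A.R0=1 B.R0=1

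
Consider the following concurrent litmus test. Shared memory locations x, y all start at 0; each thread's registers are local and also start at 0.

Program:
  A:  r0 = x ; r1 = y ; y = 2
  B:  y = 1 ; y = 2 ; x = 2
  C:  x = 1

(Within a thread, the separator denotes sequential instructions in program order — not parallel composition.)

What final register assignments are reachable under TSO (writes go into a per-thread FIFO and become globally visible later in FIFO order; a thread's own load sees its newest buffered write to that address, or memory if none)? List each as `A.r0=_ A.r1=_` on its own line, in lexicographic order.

outcome vector order: (A.r0,A.r1)
|TSO outcomes| = 7

A.r0=0 A.r1=0
A.r0=0 A.r1=1
A.r0=0 A.r1=2
A.r0=1 A.r1=0
A.r0=1 A.r1=1
A.r0=1 A.r1=2
A.r0=2 A.r1=2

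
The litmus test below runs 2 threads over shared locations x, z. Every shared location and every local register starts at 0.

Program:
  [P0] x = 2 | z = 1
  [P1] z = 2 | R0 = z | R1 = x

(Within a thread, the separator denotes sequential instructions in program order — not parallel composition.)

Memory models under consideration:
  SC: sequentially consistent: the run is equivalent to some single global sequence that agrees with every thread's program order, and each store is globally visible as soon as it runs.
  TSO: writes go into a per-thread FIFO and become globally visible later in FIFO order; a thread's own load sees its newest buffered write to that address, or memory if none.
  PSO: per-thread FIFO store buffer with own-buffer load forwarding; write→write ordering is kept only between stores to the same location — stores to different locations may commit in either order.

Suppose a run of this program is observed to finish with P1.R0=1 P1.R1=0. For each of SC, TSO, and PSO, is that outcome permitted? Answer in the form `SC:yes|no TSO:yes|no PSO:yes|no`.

outcome vector order: (P1.R0,P1.R1)
SC: 3 outcomes — {1/2, 2/0, 2/2}
TSO: 3 outcomes — {1/2, 2/0, 2/2}
PSO: 4 outcomes — {1/0, 1/2, 2/0, 2/2}
target 1/0 ∈ {PSO}

SC:no TSO:no PSO:yes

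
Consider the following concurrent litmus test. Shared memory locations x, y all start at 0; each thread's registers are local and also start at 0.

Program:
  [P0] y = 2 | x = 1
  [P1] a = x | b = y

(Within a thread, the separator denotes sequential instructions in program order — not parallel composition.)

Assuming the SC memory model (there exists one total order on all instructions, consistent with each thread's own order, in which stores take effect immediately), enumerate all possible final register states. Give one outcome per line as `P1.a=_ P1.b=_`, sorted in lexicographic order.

P1.a=0 P1.b=0
P1.a=0 P1.b=2
P1.a=1 P1.b=2

outcome vector order: (P1.a,P1.b)
|SC outcomes| = 3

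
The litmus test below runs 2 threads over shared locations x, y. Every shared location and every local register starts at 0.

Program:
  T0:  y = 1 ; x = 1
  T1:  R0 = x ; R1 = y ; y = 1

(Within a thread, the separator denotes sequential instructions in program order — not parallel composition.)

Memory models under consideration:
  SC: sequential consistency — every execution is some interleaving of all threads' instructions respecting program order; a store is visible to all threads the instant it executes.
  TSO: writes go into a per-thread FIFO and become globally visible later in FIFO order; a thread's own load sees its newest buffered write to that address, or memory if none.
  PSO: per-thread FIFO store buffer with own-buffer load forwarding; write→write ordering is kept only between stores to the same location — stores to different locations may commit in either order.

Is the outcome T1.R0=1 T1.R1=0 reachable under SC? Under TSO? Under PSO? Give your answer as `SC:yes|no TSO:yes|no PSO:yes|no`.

outcome vector order: (T1.R0,T1.R1)
under SC → 00; 01; 11
under TSO → 00; 01; 11
under PSO → 00; 01; 10; 11
target 10 ∈ {PSO}

SC:no TSO:no PSO:yes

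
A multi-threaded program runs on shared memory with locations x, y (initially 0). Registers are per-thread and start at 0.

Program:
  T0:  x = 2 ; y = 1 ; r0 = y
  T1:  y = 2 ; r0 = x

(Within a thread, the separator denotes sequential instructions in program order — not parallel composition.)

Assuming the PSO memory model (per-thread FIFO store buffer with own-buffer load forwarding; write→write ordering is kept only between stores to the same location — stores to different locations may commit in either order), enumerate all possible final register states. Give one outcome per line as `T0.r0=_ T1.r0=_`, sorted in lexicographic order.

T0.r0=1 T1.r0=0
T0.r0=1 T1.r0=2
T0.r0=2 T1.r0=0
T0.r0=2 T1.r0=2

outcome vector order: (T0.r0,T1.r0)
|PSO outcomes| = 4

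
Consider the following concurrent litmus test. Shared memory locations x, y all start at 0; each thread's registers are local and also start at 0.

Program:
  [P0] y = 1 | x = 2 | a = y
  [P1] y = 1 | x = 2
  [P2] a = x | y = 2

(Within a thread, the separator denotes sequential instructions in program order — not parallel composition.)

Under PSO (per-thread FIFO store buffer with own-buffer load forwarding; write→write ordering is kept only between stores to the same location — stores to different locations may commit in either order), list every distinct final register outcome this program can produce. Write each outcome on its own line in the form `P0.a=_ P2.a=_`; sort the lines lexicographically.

P0.a=1 P2.a=0
P0.a=1 P2.a=2
P0.a=2 P2.a=0
P0.a=2 P2.a=2

outcome vector order: (P0.a,P2.a)
|PSO outcomes| = 4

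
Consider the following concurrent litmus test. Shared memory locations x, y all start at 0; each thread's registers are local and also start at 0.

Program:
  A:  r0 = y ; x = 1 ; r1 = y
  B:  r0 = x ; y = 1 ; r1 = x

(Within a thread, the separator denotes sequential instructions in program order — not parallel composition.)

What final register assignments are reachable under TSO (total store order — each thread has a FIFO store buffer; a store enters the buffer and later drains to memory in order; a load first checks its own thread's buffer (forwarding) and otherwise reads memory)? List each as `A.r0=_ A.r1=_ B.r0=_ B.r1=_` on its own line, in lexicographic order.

A.r0=0 A.r1=0 B.r0=0 B.r1=0
A.r0=0 A.r1=0 B.r0=0 B.r1=1
A.r0=0 A.r1=0 B.r0=1 B.r1=1
A.r0=0 A.r1=1 B.r0=0 B.r1=0
A.r0=0 A.r1=1 B.r0=0 B.r1=1
A.r0=0 A.r1=1 B.r0=1 B.r1=1
A.r0=1 A.r1=1 B.r0=0 B.r1=0
A.r0=1 A.r1=1 B.r0=0 B.r1=1

outcome vector order: (A.r0,A.r1,B.r0,B.r1)
|TSO outcomes| = 8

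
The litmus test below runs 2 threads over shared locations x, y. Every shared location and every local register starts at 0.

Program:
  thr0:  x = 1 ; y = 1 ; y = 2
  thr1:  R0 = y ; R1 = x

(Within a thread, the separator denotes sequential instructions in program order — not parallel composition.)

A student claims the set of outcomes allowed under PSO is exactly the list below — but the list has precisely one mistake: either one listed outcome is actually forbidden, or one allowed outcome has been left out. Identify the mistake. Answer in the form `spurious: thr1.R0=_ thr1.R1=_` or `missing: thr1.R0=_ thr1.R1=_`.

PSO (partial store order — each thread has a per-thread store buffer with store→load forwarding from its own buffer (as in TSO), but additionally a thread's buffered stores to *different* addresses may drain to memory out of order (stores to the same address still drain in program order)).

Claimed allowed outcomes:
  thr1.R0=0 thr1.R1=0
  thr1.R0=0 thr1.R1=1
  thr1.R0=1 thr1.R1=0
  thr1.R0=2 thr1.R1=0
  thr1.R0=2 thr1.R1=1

missing: thr1.R0=1 thr1.R1=1

outcome vector order: (thr1.R0,thr1.R1)
under PSO → 00, 01, 10, 11, 20, 21
PSO∖claimed = {11}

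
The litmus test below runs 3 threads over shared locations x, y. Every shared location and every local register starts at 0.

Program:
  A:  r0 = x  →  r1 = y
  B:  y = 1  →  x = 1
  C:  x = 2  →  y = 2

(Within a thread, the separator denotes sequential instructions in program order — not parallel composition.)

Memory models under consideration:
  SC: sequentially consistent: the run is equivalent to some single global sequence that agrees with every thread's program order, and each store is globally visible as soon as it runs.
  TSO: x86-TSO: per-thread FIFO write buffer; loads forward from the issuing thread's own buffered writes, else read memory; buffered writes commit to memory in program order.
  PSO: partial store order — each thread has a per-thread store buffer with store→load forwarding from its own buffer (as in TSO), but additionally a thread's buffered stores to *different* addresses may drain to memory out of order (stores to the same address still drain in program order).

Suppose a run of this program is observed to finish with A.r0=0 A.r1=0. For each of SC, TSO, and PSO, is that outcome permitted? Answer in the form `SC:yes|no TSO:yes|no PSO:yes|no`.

outcome vector order: (A.r0,A.r1)
[SC] allowed = {00 01 02 11 12 20 21 22}
[TSO] allowed = {00 01 02 11 12 20 21 22}
[PSO] allowed = {00 01 02 10 11 12 20 21 22}
target 00 ∈ {SC,TSO,PSO}

SC:yes TSO:yes PSO:yes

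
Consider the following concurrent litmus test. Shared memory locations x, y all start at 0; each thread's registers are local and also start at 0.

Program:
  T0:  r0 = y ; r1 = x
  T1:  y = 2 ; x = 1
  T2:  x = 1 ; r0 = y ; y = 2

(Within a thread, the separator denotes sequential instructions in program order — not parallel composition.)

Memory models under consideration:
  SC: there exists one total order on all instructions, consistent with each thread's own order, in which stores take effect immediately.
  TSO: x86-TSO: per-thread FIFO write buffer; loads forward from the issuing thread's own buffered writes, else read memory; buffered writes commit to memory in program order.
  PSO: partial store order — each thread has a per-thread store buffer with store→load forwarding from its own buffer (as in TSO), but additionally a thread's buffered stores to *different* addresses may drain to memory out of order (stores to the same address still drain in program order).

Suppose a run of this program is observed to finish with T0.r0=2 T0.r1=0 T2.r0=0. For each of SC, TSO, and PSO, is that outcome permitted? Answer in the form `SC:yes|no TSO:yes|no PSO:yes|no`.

SC:no TSO:yes PSO:yes

outcome vector order: (T0.r0,T0.r1,T2.r0)
[SC] allowed = {0/0/0 0/0/2 0/1/0 0/1/2 2/0/2 2/1/0 2/1/2}
[TSO] allowed = {0/0/0 0/0/2 0/1/0 0/1/2 2/0/0 2/0/2 2/1/0 2/1/2}
[PSO] allowed = {0/0/0 0/0/2 0/1/0 0/1/2 2/0/0 2/0/2 2/1/0 2/1/2}
target 2/0/0 ∈ {TSO,PSO}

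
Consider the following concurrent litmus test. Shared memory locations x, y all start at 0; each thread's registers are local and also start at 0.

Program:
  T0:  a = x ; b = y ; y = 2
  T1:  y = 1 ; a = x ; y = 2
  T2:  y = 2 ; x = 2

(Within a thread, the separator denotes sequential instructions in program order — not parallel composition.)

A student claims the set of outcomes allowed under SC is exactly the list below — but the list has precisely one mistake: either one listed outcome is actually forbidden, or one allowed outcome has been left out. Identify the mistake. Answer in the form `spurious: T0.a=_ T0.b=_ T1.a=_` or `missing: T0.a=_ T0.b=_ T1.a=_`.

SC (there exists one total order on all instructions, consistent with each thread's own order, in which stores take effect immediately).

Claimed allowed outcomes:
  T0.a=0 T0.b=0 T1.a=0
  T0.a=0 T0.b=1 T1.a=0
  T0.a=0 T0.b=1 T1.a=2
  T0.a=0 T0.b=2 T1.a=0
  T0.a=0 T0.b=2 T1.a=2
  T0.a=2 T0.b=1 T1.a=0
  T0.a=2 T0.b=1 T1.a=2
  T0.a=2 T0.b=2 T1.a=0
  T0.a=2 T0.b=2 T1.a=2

missing: T0.a=0 T0.b=0 T1.a=2

outcome vector order: (T0.a,T0.b,T1.a)
SC (10): 0/0/0 0/0/2 0/1/0 0/1/2 0/2/0 0/2/2 2/1/0 2/1/2 2/2/0 2/2/2
SC∖claimed = {0/0/2}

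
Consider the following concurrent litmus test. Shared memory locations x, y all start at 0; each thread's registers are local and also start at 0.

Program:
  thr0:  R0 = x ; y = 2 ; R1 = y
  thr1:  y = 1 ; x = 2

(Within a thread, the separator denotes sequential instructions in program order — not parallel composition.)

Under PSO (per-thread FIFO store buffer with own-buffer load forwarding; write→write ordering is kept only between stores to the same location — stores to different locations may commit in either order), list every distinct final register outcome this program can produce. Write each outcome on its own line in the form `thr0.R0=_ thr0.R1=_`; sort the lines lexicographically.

outcome vector order: (thr0.R0,thr0.R1)
|PSO outcomes| = 4

thr0.R0=0 thr0.R1=1
thr0.R0=0 thr0.R1=2
thr0.R0=2 thr0.R1=1
thr0.R0=2 thr0.R1=2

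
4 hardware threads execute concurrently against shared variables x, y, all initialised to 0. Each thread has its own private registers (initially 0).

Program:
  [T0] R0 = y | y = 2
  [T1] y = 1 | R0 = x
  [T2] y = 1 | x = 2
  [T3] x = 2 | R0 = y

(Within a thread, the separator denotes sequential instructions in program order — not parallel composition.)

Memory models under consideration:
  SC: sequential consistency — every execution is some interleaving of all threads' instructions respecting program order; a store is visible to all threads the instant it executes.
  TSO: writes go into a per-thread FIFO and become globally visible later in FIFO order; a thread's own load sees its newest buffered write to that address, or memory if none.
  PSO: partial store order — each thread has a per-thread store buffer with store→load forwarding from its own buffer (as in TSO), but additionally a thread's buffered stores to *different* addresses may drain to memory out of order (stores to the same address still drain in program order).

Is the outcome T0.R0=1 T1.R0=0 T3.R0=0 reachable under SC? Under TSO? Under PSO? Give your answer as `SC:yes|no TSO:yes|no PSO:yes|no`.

SC:no TSO:yes PSO:yes

outcome vector order: (T0.R0,T1.R0,T3.R0)
SC: 10 outcomes — {0/0/1 0/0/2 0/2/0 0/2/1 0/2/2 1/0/1 1/0/2 1/2/0 1/2/1 1/2/2}
TSO: 12 outcomes — {0/0/0 0/0/1 0/0/2 0/2/0 0/2/1 0/2/2 1/0/0 1/0/1 1/0/2 1/2/0 1/2/1 1/2/2}
PSO: 12 outcomes — {0/0/0 0/0/1 0/0/2 0/2/0 0/2/1 0/2/2 1/0/0 1/0/1 1/0/2 1/2/0 1/2/1 1/2/2}
target 1/0/0 ∈ {TSO,PSO}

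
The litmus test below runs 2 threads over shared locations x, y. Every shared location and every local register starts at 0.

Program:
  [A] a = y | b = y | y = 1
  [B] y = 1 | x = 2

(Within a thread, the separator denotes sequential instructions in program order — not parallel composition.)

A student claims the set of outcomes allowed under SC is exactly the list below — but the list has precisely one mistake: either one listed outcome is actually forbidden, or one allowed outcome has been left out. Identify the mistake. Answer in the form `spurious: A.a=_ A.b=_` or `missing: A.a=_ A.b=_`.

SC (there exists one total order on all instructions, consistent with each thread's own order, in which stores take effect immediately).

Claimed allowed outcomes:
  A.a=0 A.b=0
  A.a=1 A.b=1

missing: A.a=0 A.b=1

outcome vector order: (A.a,A.b)
SC: 3 outcomes — {00, 01, 11}
SC∖claimed = {01}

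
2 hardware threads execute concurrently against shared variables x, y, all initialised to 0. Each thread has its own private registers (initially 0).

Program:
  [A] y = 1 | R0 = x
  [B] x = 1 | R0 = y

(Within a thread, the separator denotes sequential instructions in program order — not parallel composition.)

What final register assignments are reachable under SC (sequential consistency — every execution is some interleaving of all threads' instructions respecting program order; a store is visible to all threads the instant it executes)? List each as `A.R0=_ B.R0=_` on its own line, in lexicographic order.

A.R0=0 B.R0=1
A.R0=1 B.R0=0
A.R0=1 B.R0=1

outcome vector order: (A.R0,B.R0)
|SC outcomes| = 3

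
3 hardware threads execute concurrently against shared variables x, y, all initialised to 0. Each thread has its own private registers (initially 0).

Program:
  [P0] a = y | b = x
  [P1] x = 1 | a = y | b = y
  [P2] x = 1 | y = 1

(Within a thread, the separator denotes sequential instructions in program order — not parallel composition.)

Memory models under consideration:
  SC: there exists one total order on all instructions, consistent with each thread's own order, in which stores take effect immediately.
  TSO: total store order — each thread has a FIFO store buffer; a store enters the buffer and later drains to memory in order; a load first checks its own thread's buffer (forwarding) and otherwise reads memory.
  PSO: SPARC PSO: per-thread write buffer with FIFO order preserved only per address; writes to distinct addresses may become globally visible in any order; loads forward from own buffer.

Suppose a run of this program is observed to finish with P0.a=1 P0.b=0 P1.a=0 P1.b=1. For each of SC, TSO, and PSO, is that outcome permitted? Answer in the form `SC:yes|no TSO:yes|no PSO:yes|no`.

outcome vector order: (P0.a,P0.b,P1.a,P1.b)
under SC → 0000; 0001; 0011; 0100; 0101; 0111; 1100; 1101; 1111
under TSO → 0000; 0001; 0011; 0100; 0101; 0111; 1100; 1101; 1111
under PSO → 0000; 0001; 0011; 0100; 0101; 0111; 1000; 1001; 1011; 1100; 1101; 1111
target 1001 ∈ {PSO}

SC:no TSO:no PSO:yes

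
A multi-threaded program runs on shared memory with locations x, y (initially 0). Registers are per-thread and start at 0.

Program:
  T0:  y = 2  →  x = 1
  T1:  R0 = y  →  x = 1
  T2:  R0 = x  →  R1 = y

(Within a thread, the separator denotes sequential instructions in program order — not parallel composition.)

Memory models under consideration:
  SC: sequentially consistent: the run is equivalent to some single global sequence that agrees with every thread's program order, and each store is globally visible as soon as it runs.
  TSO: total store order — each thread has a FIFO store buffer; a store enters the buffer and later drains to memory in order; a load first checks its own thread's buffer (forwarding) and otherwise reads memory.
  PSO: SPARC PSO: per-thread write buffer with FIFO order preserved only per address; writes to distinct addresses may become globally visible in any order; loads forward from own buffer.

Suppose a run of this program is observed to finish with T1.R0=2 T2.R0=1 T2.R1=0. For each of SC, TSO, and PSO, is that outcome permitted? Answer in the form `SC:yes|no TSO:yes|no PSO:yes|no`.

outcome vector order: (T1.R0,T2.R0,T2.R1)
SC: 7 outcomes — {0/0/0; 0/0/2; 0/1/0; 0/1/2; 2/0/0; 2/0/2; 2/1/2}
TSO: 7 outcomes — {0/0/0; 0/0/2; 0/1/0; 0/1/2; 2/0/0; 2/0/2; 2/1/2}
PSO: 8 outcomes — {0/0/0; 0/0/2; 0/1/0; 0/1/2; 2/0/0; 2/0/2; 2/1/0; 2/1/2}
target 2/1/0 ∈ {PSO}

SC:no TSO:no PSO:yes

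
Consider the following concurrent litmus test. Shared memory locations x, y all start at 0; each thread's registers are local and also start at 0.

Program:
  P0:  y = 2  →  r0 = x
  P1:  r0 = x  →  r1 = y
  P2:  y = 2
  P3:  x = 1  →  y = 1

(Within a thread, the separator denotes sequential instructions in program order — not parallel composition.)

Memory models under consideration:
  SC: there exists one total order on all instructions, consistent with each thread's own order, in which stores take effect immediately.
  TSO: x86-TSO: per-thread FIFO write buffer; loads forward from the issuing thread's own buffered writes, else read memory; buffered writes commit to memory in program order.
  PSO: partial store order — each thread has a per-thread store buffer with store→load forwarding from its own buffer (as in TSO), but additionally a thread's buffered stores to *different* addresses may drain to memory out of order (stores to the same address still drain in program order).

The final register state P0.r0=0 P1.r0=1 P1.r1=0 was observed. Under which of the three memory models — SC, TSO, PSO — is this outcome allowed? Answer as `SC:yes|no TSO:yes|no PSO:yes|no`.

SC:no TSO:yes PSO:yes

outcome vector order: (P0.r0,P1.r0,P1.r1)
SC: 11 outcomes — {(0,0,0) (0,0,1) (0,0,2) (0,1,1) (0,1,2) (1,0,0) (1,0,1) (1,0,2) (1,1,0) (1,1,1) (1,1,2)}
TSO: 12 outcomes — {(0,0,0) (0,0,1) (0,0,2) (0,1,0) (0,1,1) (0,1,2) (1,0,0) (1,0,1) (1,0,2) (1,1,0) (1,1,1) (1,1,2)}
PSO: 12 outcomes — {(0,0,0) (0,0,1) (0,0,2) (0,1,0) (0,1,1) (0,1,2) (1,0,0) (1,0,1) (1,0,2) (1,1,0) (1,1,1) (1,1,2)}
target (0,1,0) ∈ {TSO,PSO}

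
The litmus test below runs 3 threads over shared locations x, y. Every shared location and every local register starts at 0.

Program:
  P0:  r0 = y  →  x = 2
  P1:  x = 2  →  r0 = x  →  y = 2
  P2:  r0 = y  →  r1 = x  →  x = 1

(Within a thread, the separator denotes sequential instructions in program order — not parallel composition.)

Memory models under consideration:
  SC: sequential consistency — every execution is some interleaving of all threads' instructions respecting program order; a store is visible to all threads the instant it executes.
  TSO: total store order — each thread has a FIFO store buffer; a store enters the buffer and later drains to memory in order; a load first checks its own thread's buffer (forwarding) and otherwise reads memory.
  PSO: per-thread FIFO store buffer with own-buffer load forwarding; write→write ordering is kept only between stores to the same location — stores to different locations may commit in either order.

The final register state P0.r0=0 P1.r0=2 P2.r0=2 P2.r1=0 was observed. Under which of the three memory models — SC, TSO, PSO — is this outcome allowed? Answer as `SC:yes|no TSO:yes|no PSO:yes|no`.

SC:no TSO:no PSO:yes

outcome vector order: (P0.r0,P1.r0,P2.r0,P2.r1)
SC: 10 outcomes — {(0,1,0,0) (0,1,0,2) (0,2,0,0) (0,2,0,2) (0,2,2,2) (2,1,0,0) (2,1,0,2) (2,2,0,0) (2,2,0,2) (2,2,2,2)}
TSO: 10 outcomes — {(0,1,0,0) (0,1,0,2) (0,2,0,0) (0,2,0,2) (0,2,2,2) (2,1,0,0) (2,1,0,2) (2,2,0,0) (2,2,0,2) (2,2,2,2)}
PSO: 12 outcomes — {(0,1,0,0) (0,1,0,2) (0,2,0,0) (0,2,0,2) (0,2,2,0) (0,2,2,2) (2,1,0,0) (2,1,0,2) (2,2,0,0) (2,2,0,2) (2,2,2,0) (2,2,2,2)}
target (0,2,2,0) ∈ {PSO}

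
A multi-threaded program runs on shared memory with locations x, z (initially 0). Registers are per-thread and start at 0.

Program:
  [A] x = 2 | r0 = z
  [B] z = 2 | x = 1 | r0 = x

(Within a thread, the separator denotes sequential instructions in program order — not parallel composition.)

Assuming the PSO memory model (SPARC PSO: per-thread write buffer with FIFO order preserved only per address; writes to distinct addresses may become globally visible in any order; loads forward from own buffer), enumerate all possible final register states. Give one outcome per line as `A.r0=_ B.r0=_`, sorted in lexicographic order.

A.r0=0 B.r0=1
A.r0=0 B.r0=2
A.r0=2 B.r0=1
A.r0=2 B.r0=2

outcome vector order: (A.r0,B.r0)
|PSO outcomes| = 4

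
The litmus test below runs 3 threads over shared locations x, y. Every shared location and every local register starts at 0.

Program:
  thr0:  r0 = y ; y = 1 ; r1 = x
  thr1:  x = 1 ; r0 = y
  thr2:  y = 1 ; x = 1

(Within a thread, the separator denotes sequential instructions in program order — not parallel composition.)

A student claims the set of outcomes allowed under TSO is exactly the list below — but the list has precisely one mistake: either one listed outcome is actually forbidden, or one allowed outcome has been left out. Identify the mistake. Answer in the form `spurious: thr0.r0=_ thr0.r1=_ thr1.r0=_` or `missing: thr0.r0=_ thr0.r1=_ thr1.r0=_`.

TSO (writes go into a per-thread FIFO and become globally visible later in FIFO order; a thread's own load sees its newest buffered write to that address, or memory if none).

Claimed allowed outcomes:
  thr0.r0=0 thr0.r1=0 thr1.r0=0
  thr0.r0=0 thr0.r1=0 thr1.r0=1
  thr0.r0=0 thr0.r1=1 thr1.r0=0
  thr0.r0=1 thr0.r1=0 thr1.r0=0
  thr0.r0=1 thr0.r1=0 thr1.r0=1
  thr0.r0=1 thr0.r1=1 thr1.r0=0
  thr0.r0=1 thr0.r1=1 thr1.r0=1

outcome vector order: (thr0.r0,thr0.r1,thr1.r0)
TSO: 8 outcomes — {0/0/0 0/0/1 0/1/0 0/1/1 1/0/0 1/0/1 1/1/0 1/1/1}
TSO∖claimed = {0/1/1}

missing: thr0.r0=0 thr0.r1=1 thr1.r0=1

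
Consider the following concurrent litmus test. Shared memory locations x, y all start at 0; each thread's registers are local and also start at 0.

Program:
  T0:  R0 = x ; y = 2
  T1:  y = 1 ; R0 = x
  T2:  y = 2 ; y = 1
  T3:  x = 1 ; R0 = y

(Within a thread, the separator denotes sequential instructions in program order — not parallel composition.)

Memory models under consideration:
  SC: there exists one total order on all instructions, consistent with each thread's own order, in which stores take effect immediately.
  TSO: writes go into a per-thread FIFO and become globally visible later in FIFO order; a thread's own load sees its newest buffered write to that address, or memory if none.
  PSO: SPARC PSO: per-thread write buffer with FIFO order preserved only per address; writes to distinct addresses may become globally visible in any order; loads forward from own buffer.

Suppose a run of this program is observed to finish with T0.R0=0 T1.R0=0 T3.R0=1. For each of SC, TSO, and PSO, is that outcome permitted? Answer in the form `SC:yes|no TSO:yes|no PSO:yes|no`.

SC:yes TSO:yes PSO:yes

outcome vector order: (T0.R0,T1.R0,T3.R0)
SC: 10 outcomes — {0/0/1; 0/0/2; 0/1/0; 0/1/1; 0/1/2; 1/0/1; 1/0/2; 1/1/0; 1/1/1; 1/1/2}
TSO: 12 outcomes — {0/0/0; 0/0/1; 0/0/2; 0/1/0; 0/1/1; 0/1/2; 1/0/0; 1/0/1; 1/0/2; 1/1/0; 1/1/1; 1/1/2}
PSO: 12 outcomes — {0/0/0; 0/0/1; 0/0/2; 0/1/0; 0/1/1; 0/1/2; 1/0/0; 1/0/1; 1/0/2; 1/1/0; 1/1/1; 1/1/2}
target 0/0/1 ∈ {SC,TSO,PSO}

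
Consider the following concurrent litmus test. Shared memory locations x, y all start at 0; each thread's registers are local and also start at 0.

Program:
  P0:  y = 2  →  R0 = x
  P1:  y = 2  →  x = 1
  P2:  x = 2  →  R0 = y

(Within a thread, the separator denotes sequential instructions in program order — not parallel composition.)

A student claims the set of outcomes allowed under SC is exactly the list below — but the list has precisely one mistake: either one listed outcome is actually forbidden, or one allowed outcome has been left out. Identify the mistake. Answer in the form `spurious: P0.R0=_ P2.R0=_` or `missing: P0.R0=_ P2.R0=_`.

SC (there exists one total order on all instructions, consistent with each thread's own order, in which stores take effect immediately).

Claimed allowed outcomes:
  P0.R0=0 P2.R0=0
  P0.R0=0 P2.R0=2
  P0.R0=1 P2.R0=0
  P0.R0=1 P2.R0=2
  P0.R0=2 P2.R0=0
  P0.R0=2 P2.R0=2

outcome vector order: (P0.R0,P2.R0)
SC: 5 outcomes — {(0,2); (1,0); (1,2); (2,0); (2,2)}
claimed∖SC = {(0,0)}

spurious: P0.R0=0 P2.R0=0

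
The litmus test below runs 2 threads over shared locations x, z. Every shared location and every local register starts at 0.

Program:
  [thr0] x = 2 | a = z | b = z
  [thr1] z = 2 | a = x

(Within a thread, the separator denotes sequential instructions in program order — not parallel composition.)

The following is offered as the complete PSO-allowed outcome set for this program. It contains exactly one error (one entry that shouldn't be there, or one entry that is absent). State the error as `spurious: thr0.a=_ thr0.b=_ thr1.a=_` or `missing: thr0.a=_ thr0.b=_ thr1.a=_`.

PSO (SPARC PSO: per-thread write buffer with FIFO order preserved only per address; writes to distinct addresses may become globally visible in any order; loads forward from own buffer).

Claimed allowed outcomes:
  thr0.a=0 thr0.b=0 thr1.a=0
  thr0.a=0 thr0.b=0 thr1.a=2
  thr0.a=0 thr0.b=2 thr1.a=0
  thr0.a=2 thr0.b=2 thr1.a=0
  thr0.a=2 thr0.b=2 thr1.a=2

missing: thr0.a=0 thr0.b=2 thr1.a=2

outcome vector order: (thr0.a,thr0.b,thr1.a)
PSO: 6 outcomes — {<0 0 0> <0 0 2> <0 2 0> <0 2 2> <2 2 0> <2 2 2>}
PSO∖claimed = {<0 2 2>}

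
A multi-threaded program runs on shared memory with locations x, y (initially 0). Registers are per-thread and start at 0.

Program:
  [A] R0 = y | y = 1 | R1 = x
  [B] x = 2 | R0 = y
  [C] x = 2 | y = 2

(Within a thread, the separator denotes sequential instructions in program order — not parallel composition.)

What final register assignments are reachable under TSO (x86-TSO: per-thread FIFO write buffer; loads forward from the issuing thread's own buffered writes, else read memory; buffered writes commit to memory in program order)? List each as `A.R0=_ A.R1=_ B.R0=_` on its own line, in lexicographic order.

A.R0=0 A.R1=0 B.R0=0
A.R0=0 A.R1=0 B.R0=1
A.R0=0 A.R1=0 B.R0=2
A.R0=0 A.R1=2 B.R0=0
A.R0=0 A.R1=2 B.R0=1
A.R0=0 A.R1=2 B.R0=2
A.R0=2 A.R1=2 B.R0=0
A.R0=2 A.R1=2 B.R0=1
A.R0=2 A.R1=2 B.R0=2

outcome vector order: (A.R0,A.R1,B.R0)
|TSO outcomes| = 9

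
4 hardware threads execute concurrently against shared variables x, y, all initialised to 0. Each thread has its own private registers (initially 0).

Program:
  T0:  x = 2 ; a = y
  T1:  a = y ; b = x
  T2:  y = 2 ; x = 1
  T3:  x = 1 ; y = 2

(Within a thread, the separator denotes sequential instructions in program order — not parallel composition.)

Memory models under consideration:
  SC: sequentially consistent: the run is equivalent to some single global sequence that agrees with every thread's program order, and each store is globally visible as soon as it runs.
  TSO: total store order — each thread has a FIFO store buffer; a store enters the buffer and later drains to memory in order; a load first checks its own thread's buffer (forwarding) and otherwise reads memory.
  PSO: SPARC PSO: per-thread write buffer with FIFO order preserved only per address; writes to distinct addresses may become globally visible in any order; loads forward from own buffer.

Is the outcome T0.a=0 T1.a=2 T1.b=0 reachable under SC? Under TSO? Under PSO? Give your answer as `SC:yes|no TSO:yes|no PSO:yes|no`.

SC:no TSO:yes PSO:yes

outcome vector order: (T0.a,T1.a,T1.b)
[SC] allowed = {(0,0,0), (0,0,1), (0,0,2), (0,2,1), (0,2,2), (2,0,0), (2,0,1), (2,0,2), (2,2,0), (2,2,1), (2,2,2)}
[TSO] allowed = {(0,0,0), (0,0,1), (0,0,2), (0,2,0), (0,2,1), (0,2,2), (2,0,0), (2,0,1), (2,0,2), (2,2,0), (2,2,1), (2,2,2)}
[PSO] allowed = {(0,0,0), (0,0,1), (0,0,2), (0,2,0), (0,2,1), (0,2,2), (2,0,0), (2,0,1), (2,0,2), (2,2,0), (2,2,1), (2,2,2)}
target (0,2,0) ∈ {TSO,PSO}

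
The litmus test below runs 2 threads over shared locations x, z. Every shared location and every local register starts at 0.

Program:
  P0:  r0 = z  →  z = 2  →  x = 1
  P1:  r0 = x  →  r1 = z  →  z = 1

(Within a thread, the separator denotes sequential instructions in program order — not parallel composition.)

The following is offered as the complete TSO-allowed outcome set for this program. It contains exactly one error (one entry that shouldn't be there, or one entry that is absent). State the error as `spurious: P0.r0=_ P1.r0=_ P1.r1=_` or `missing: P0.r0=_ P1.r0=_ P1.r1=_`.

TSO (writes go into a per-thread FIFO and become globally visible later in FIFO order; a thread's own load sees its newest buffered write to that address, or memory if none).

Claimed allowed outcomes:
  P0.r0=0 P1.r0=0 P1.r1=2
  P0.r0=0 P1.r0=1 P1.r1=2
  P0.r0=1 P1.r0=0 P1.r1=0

missing: P0.r0=0 P1.r0=0 P1.r1=0

outcome vector order: (P0.r0,P1.r0,P1.r1)
[TSO] allowed = {0/0/0; 0/0/2; 0/1/2; 1/0/0}
TSO∖claimed = {0/0/0}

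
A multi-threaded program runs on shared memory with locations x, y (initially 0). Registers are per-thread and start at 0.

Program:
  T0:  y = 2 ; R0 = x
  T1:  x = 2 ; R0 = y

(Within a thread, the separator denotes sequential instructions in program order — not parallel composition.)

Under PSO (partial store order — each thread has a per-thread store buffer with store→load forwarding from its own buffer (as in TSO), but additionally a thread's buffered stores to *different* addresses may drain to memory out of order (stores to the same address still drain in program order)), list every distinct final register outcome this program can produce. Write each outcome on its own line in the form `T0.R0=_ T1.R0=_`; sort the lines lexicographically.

T0.R0=0 T1.R0=0
T0.R0=0 T1.R0=2
T0.R0=2 T1.R0=0
T0.R0=2 T1.R0=2

outcome vector order: (T0.R0,T1.R0)
|PSO outcomes| = 4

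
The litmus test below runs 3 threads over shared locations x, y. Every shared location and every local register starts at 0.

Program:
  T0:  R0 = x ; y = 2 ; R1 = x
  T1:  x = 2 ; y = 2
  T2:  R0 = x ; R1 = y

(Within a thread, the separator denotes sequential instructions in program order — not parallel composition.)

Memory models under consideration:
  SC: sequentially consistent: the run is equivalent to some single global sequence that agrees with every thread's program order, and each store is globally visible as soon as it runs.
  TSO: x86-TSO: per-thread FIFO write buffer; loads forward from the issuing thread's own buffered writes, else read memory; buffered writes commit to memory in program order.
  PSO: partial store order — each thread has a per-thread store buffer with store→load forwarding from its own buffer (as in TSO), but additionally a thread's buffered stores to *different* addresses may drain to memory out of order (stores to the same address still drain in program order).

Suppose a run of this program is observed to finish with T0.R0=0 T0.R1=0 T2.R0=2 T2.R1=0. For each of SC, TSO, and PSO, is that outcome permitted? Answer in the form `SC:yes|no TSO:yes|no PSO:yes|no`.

outcome vector order: (T0.R0,T0.R1,T2.R0,T2.R1)
under SC → 0000 0002 0022 0200 0202 0220 0222 2200 2202 2220 2222
under TSO → 0000 0002 0020 0022 0200 0202 0220 0222 2200 2202 2220 2222
under PSO → 0000 0002 0020 0022 0200 0202 0220 0222 2200 2202 2220 2222
target 0020 ∈ {TSO,PSO}

SC:no TSO:yes PSO:yes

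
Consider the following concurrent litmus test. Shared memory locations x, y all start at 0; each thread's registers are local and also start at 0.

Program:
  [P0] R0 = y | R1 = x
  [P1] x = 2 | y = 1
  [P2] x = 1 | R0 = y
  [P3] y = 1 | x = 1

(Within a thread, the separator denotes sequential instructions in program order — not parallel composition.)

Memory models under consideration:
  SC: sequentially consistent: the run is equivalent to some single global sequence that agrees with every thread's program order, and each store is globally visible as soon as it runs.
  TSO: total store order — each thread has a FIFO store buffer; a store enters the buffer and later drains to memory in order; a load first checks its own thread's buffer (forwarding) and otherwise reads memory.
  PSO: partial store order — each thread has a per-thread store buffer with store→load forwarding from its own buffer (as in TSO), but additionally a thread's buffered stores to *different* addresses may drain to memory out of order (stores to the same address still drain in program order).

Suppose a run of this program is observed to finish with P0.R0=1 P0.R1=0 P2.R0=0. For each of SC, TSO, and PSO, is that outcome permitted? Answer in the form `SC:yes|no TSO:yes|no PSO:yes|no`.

outcome vector order: (P0.R0,P0.R1,P2.R0)
under SC → 000; 001; 010; 011; 020; 021; 101; 110; 111; 120; 121
under TSO → 000; 001; 010; 011; 020; 021; 100; 101; 110; 111; 120; 121
under PSO → 000; 001; 010; 011; 020; 021; 100; 101; 110; 111; 120; 121
target 100 ∈ {TSO,PSO}

SC:no TSO:yes PSO:yes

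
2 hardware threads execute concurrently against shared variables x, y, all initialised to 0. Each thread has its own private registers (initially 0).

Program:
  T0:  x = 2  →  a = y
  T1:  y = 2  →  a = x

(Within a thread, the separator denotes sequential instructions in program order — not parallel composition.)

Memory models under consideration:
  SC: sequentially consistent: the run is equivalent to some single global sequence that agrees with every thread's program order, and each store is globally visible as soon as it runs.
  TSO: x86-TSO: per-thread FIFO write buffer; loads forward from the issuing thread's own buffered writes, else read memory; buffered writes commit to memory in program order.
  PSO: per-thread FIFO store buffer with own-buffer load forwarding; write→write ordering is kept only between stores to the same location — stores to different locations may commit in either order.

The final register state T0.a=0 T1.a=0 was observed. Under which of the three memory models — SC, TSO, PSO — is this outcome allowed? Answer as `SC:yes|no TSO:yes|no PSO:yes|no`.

outcome vector order: (T0.a,T1.a)
[SC] allowed = {<0 2>, <2 0>, <2 2>}
[TSO] allowed = {<0 0>, <0 2>, <2 0>, <2 2>}
[PSO] allowed = {<0 0>, <0 2>, <2 0>, <2 2>}
target <0 0> ∈ {TSO,PSO}

SC:no TSO:yes PSO:yes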